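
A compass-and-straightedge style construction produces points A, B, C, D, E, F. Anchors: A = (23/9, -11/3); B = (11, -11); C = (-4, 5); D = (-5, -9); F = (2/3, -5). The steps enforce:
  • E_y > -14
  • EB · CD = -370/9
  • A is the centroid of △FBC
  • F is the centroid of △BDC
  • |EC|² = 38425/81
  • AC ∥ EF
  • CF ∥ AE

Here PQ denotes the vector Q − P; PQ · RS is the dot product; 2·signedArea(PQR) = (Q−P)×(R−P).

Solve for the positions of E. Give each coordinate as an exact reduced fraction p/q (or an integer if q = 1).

E = (65/9, -41/3)

1. E_x = 65/9  [AC ∥ EF ∩ CF ∥ AE]
2. E_y = -41/3  [AC ∥ EF ∩ CF ∥ AE]
   → E = (65/9, -41/3)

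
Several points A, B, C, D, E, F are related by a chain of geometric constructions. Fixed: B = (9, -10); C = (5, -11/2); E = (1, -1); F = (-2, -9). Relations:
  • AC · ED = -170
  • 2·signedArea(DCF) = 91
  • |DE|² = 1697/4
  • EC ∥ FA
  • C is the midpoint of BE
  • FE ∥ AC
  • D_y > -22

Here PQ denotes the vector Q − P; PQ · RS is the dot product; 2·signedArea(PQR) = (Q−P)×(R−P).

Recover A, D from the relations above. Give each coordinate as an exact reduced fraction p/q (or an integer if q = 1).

1. A_x = 2  [FE ∥ AC ∩ EC ∥ FA]
2. A_y = -27/2  [FE ∥ AC ∩ EC ∥ FA]
   → A = (2, -27/2)
3. D_x = -1  [2·signedArea(DCF) = 91 ∩ AC · ED = -170]
4. D_y = -43/2  [2·signedArea(DCF) = 91 ∩ AC · ED = -170]
   → D = (-1, -43/2)

A = (2, -27/2)
D = (-1, -43/2)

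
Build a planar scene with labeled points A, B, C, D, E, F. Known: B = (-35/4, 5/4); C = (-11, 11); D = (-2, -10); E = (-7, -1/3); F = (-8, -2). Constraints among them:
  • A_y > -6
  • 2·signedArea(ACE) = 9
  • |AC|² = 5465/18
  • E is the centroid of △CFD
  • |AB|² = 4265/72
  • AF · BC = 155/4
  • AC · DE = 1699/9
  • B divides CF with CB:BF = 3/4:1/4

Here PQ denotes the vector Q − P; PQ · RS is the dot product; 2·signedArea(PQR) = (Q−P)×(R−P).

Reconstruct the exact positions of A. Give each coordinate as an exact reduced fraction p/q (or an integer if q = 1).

A = (-9/2, -31/6)

1. A_x = -9/2  [AF · BC = 155/4 ∩ 2·signedArea(ACE) = 9]
2. A_y = -31/6  [AF · BC = 155/4 ∩ 2·signedArea(ACE) = 9]
   → A = (-9/2, -31/6)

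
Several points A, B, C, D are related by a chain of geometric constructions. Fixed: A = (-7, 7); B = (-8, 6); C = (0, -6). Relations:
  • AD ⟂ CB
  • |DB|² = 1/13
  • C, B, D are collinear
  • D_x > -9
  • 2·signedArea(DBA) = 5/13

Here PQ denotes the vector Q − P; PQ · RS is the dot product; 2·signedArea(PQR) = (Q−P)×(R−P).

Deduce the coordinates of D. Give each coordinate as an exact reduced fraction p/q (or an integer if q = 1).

1. D_x = -106/13  [C, B, D are collinear ∩ AD ⟂ CB]
2. D_y = 81/13  [C, B, D are collinear ∩ AD ⟂ CB]
   → D = (-106/13, 81/13)

D = (-106/13, 81/13)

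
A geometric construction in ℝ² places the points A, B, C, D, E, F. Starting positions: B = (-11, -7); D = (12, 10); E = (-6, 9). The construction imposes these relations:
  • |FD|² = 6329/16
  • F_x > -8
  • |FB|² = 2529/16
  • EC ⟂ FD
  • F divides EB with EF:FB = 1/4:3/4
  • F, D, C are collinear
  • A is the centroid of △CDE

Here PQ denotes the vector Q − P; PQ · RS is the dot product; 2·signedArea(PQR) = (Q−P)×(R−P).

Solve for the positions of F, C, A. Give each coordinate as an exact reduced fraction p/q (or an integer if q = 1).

1. F_x = -29/4  [F divides EB with EF:FB = 1/4:3/4]
2. F_y = 5  [F divides EB with EF:FB = 1/4:3/4]
   → F = (-29/4, 5)
3. C_x = -32314/6329  [F, D, C are collinear ∩ EC ⟂ FD]
4. C_y = 35170/6329  [F, D, C are collinear ∩ EC ⟂ FD]
   → C = (-32314/6329, 35170/6329)
5. A_x = 5660/18987  [A is the centroid of △CDE]
6. A_y = 51807/6329  [A is the centroid of △CDE]
   → A = (5660/18987, 51807/6329)

A = (5660/18987, 51807/6329)
C = (-32314/6329, 35170/6329)
F = (-29/4, 5)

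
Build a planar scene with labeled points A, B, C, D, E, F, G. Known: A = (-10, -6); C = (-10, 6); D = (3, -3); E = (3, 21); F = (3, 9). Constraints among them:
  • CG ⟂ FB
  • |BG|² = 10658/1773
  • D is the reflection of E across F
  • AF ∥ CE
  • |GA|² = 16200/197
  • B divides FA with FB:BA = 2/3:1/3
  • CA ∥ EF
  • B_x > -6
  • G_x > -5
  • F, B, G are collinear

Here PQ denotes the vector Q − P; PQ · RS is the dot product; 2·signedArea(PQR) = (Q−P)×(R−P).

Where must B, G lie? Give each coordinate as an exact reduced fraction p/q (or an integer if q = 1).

B = (-17/3, -1)
G = (-800/197, 168/197)

1. B_x = -17/3  [B divides FA with FB:BA = 2/3:1/3]
2. B_y = -1  [B divides FA with FB:BA = 2/3:1/3]
   → B = (-17/3, -1)
3. G_x = -800/197  [F, B, G are collinear ∩ CG ⟂ FB]
4. G_y = 168/197  [F, B, G are collinear ∩ CG ⟂ FB]
   → G = (-800/197, 168/197)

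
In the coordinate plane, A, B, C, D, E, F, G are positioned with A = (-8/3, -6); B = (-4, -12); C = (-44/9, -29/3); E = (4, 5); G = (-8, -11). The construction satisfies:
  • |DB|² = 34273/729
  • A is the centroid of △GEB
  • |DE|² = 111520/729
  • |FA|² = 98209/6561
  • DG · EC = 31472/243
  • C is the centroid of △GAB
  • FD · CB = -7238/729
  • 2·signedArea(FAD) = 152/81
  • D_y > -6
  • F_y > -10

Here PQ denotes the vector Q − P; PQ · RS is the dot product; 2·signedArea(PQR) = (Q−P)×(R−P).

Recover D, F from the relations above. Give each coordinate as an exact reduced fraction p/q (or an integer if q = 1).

D = (-80/27, -47/9)
F = (-296/81, -263/27)

1. D_x = -80/27  [line 80/9·x + 44/3·y + 25012/243 = 0 ∩ |DB|² = 34273/729]
2. D_y = -47/9  [line 80/9·x + 44/3·y + 25012/243 = 0 ∩ |DB|² = 34273/729]
   → D = (-80/27, -47/9)
3. F_x = -296/81  [2·signedArea(FAD) = 152/81 ∩ FD · CB = -7238/729]
4. F_y = -263/27  [2·signedArea(FAD) = 152/81 ∩ FD · CB = -7238/729]
   → F = (-296/81, -263/27)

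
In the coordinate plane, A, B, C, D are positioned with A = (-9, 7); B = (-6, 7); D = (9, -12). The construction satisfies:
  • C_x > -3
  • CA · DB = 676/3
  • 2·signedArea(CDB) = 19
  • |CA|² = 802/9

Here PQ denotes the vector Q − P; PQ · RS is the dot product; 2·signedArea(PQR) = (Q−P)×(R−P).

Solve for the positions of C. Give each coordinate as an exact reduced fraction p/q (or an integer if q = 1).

C = (-2, 2/3)

1. C_x = -2  [2·signedArea(CDB) = 19 ∩ CA · DB = 676/3]
2. C_y = 2/3  [2·signedArea(CDB) = 19 ∩ CA · DB = 676/3]
   → C = (-2, 2/3)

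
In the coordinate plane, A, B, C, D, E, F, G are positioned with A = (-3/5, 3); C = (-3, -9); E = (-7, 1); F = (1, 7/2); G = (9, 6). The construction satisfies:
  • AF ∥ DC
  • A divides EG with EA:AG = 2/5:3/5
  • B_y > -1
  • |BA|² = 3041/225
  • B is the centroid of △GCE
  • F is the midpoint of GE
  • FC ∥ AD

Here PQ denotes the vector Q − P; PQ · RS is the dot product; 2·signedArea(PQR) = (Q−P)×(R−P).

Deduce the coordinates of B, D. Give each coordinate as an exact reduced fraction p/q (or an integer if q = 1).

B = (-1/3, -2/3)
D = (-23/5, -19/2)

1. B_x = -1/3  [B is the centroid of △GCE]
2. B_y = -2/3  [B is the centroid of △GCE]
   → B = (-1/3, -2/3)
3. D_x = -23/5  [AF ∥ DC ∩ FC ∥ AD]
4. D_y = -19/2  [AF ∥ DC ∩ FC ∥ AD]
   → D = (-23/5, -19/2)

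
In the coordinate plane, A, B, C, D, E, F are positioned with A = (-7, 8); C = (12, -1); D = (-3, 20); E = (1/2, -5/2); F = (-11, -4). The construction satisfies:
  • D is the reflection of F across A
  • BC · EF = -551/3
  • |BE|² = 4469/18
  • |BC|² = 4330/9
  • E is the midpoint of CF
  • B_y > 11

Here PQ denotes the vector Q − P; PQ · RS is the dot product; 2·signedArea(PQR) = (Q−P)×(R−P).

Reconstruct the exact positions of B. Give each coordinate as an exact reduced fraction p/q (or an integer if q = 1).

1. B_x = -17/3  [line 23/2·x + 3/2·y + 283/6 = 0 ∩ |BC|² = 4330/9]
2. B_y = 12  [line 23/2·x + 3/2·y + 283/6 = 0 ∩ |BC|² = 4330/9]
   → B = (-17/3, 12)

B = (-17/3, 12)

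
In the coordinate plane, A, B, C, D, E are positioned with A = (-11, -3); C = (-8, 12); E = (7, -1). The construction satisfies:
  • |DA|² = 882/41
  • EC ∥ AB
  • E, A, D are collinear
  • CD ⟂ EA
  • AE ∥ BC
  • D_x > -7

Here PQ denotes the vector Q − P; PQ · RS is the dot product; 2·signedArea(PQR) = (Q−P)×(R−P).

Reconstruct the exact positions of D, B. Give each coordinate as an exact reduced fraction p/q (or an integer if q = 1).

B = (-26, 10)
D = (-262/41, -102/41)

1. D_x = -262/41  [E, A, D are collinear ∩ CD ⟂ EA]
2. D_y = -102/41  [E, A, D are collinear ∩ CD ⟂ EA]
   → D = (-262/41, -102/41)
3. B_x = -26  [AE ∥ BC ∩ EC ∥ AB]
4. B_y = 10  [AE ∥ BC ∩ EC ∥ AB]
   → B = (-26, 10)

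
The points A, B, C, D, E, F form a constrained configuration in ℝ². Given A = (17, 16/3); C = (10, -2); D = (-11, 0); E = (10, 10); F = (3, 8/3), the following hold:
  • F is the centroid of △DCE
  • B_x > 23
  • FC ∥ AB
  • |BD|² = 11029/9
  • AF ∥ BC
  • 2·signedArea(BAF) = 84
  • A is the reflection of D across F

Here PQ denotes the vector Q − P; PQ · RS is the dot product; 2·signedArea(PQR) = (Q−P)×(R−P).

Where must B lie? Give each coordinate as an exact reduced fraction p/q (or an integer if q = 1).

B = (24, 2/3)

1. B_x = 24  [AF ∥ BC ∩ FC ∥ AB]
2. B_y = 2/3  [AF ∥ BC ∩ FC ∥ AB]
   → B = (24, 2/3)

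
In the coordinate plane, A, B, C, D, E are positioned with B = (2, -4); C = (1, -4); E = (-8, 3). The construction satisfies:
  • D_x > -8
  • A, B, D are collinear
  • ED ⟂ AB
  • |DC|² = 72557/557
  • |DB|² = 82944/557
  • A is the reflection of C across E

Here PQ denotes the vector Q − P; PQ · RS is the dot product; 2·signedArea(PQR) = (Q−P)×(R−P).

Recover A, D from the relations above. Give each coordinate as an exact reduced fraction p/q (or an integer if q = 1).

1. A_x = -17  [A is the reflection of C across E]
2. A_y = 10  [A is the reflection of C across E]
   → A = (-17, 10)
3. D_x = -4358/557  [A, B, D are collinear ∩ ED ⟂ AB]
4. D_y = 1804/557  [A, B, D are collinear ∩ ED ⟂ AB]
   → D = (-4358/557, 1804/557)

A = (-17, 10)
D = (-4358/557, 1804/557)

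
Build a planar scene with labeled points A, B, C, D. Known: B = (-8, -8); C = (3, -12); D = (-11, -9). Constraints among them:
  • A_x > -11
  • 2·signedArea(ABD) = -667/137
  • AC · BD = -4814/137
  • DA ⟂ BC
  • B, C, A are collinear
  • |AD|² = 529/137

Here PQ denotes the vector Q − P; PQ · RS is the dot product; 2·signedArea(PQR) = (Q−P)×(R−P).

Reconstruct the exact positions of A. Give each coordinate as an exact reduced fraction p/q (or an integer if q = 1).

1. A_x = -1415/137  [B, C, A are collinear ∩ DA ⟂ BC]
2. A_y = -980/137  [B, C, A are collinear ∩ DA ⟂ BC]
   → A = (-1415/137, -980/137)

A = (-1415/137, -980/137)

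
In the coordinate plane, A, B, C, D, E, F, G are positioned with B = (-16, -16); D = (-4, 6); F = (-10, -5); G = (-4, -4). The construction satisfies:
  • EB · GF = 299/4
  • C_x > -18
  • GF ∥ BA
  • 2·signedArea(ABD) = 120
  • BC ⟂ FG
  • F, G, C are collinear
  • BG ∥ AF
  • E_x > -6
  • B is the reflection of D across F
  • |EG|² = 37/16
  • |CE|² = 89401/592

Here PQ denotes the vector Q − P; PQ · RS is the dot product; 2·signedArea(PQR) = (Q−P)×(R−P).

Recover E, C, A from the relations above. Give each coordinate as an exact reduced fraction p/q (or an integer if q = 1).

A = (-22, -17)
C = (-652/37, -232/37)
E = (-11/2, -17/4)

1. E_x = -11/2  [line 6·x + 1·y + 149/4 = 0 ∩ |EG|² = 37/16]
2. E_y = -17/4  [line 6·x + 1·y + 149/4 = 0 ∩ |EG|² = 37/16]
   → E = (-11/2, -17/4)
3. C_x = -652/37  [F, G, C are collinear ∩ BC ⟂ FG]
4. C_y = -232/37  [F, G, C are collinear ∩ BC ⟂ FG]
   → C = (-652/37, -232/37)
5. A_x = -22  [BG ∥ AF ∩ GF ∥ BA]
6. A_y = -17  [BG ∥ AF ∩ GF ∥ BA]
   → A = (-22, -17)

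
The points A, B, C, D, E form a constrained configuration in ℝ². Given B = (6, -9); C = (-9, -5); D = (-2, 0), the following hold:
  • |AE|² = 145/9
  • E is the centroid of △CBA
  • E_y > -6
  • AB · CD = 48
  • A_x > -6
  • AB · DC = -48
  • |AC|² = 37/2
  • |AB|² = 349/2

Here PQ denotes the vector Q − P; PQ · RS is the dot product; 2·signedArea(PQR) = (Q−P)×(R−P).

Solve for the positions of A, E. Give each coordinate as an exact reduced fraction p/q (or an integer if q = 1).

A = (-11/2, -5/2)
E = (-17/6, -11/2)

1. A_x = -11/2  [line 7·x + 5·y + 51 = 0 ∩ |AC|² = 37/2]
2. A_y = -5/2  [line 7·x + 5·y + 51 = 0 ∩ |AC|² = 37/2]
   → A = (-11/2, -5/2)
3. E_x = -17/6  [E is the centroid of △CBA]
4. E_y = -11/2  [E is the centroid of △CBA]
   → E = (-17/6, -11/2)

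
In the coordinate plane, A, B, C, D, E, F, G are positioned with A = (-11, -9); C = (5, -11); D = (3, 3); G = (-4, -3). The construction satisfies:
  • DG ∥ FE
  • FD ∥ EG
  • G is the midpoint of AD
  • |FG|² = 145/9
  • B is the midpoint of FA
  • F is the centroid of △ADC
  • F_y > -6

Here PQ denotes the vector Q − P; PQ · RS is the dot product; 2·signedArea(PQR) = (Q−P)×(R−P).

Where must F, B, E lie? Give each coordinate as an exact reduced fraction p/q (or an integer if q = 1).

1. F_x = -1  [F is the centroid of △ADC]
2. F_y = -17/3  [F is the centroid of △ADC]
   → F = (-1, -17/3)
3. B_x = -6  [B is the midpoint of FA]
4. B_y = -22/3  [B is the midpoint of FA]
   → B = (-6, -22/3)
5. E_x = -8  [FD ∥ EG ∩ DG ∥ FE]
6. E_y = -35/3  [FD ∥ EG ∩ DG ∥ FE]
   → E = (-8, -35/3)

B = (-6, -22/3)
E = (-8, -35/3)
F = (-1, -17/3)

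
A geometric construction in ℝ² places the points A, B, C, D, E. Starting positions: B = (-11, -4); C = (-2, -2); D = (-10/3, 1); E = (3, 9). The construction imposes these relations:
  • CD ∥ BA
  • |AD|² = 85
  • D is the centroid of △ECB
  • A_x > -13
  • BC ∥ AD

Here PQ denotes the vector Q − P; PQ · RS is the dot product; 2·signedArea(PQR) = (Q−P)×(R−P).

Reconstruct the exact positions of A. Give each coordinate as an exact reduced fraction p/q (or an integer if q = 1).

1. A_x = -37/3  [BC ∥ AD ∩ CD ∥ BA]
2. A_y = -1  [BC ∥ AD ∩ CD ∥ BA]
   → A = (-37/3, -1)

A = (-37/3, -1)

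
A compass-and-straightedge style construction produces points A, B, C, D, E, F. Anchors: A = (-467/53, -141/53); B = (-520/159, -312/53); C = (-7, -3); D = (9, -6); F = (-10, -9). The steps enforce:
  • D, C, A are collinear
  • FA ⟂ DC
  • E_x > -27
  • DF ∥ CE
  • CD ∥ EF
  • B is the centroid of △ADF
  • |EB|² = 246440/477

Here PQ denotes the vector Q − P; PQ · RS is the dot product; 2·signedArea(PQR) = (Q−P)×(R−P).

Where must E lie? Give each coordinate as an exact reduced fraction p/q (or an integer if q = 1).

E = (-26, -6)

1. E_x = -26  [CD ∥ EF ∩ DF ∥ CE]
2. E_y = -6  [CD ∥ EF ∩ DF ∥ CE]
   → E = (-26, -6)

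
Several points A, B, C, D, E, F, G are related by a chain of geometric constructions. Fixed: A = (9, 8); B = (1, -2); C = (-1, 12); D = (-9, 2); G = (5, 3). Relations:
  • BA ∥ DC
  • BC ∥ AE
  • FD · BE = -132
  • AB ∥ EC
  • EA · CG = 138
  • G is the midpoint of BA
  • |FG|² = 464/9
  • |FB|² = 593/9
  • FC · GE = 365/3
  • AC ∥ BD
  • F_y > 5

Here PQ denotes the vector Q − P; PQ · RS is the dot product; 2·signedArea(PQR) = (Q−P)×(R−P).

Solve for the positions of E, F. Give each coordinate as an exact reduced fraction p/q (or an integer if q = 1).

E = (7, 22)
F = (-5/3, 17/3)

1. E_x = 7  [AB ∥ EC ∩ BC ∥ AE]
2. E_y = 22  [AB ∥ EC ∩ BC ∥ AE]
   → E = (7, 22)
3. F_x = -5/3  [FC · GE = 365/3 ∩ FD · BE = -132]
4. F_y = 17/3  [FC · GE = 365/3 ∩ FD · BE = -132]
   → F = (-5/3, 17/3)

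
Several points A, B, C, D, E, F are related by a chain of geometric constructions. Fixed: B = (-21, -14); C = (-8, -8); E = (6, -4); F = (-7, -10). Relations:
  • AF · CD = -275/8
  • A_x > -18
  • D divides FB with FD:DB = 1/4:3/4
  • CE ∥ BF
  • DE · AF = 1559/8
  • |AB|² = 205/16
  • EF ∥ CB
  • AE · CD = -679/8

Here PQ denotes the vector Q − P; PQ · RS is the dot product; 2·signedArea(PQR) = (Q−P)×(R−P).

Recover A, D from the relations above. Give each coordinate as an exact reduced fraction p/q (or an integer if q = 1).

A = (-71/4, -25/2)
D = (-21/2, -11)

1. D_x = -21/2  [D divides FB with FD:DB = 1/4:3/4]
2. D_y = -11  [D divides FB with FD:DB = 1/4:3/4]
   → D = (-21/2, -11)
3. A_x = -71/4  [AF · CD = -275/8 ∩ DE · AF = 1559/8]
4. A_y = -25/2  [AF · CD = -275/8 ∩ DE · AF = 1559/8]
   → A = (-71/4, -25/2)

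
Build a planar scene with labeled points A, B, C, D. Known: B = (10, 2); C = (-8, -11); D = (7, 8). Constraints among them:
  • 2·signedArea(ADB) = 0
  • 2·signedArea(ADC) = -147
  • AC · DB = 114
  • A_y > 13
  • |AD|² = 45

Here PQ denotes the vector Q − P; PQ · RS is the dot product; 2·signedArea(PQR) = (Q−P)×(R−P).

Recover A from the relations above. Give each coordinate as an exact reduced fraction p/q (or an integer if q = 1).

A = (4, 14)

1. A_x = 4  [2·signedArea(ADB) = 0 ∩ AC · DB = 114]
2. A_y = 14  [2·signedArea(ADB) = 0 ∩ AC · DB = 114]
   → A = (4, 14)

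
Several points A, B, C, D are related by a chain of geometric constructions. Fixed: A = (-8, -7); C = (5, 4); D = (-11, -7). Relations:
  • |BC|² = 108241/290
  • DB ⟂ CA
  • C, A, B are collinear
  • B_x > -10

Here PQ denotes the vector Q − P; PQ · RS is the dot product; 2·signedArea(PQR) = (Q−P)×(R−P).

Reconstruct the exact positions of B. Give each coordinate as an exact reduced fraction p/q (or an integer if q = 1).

1. B_x = -2827/290  [C, A, B are collinear ∩ DB ⟂ CA]
2. B_y = -2459/290  [C, A, B are collinear ∩ DB ⟂ CA]
   → B = (-2827/290, -2459/290)

B = (-2827/290, -2459/290)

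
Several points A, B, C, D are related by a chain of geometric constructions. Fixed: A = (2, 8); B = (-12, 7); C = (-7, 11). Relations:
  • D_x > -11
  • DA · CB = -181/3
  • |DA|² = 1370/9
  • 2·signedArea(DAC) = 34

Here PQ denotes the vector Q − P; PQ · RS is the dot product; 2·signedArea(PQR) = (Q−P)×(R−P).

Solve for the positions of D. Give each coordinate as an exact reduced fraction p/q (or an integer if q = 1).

1. D_x = -31/3  [2·signedArea(DAC) = 34 ∩ DA · CB = -181/3]
2. D_y = 25/3  [2·signedArea(DAC) = 34 ∩ DA · CB = -181/3]
   → D = (-31/3, 25/3)

D = (-31/3, 25/3)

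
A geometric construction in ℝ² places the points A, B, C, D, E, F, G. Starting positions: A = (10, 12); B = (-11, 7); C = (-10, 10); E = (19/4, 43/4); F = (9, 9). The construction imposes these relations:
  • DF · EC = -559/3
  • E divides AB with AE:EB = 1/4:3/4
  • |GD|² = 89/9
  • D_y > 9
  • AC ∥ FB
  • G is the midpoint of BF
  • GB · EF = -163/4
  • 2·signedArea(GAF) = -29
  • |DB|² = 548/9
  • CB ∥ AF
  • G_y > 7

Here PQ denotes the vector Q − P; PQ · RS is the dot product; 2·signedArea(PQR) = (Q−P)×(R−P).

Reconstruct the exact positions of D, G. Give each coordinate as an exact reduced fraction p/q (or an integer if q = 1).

1. D_x = -11/3  [line 59/4·x + 3/4·y + 281/6 = 0 ∩ |DB|² = 548/9]
2. D_y = 29/3  [line 59/4·x + 3/4·y + 281/6 = 0 ∩ |DB|² = 548/9]
   → D = (-11/3, 29/3)
3. G_x = -1  [G is the midpoint of BF]
4. G_y = 8  [G is the midpoint of BF]
   → G = (-1, 8)

D = (-11/3, 29/3)
G = (-1, 8)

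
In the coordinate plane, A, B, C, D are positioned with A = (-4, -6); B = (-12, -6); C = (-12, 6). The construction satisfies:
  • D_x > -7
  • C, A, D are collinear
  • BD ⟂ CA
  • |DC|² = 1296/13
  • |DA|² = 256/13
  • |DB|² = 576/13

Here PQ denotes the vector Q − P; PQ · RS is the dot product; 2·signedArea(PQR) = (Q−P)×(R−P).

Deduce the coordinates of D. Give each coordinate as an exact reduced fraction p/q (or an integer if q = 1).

1. D_x = -84/13  [C, A, D are collinear ∩ BD ⟂ CA]
2. D_y = -30/13  [C, A, D are collinear ∩ BD ⟂ CA]
   → D = (-84/13, -30/13)

D = (-84/13, -30/13)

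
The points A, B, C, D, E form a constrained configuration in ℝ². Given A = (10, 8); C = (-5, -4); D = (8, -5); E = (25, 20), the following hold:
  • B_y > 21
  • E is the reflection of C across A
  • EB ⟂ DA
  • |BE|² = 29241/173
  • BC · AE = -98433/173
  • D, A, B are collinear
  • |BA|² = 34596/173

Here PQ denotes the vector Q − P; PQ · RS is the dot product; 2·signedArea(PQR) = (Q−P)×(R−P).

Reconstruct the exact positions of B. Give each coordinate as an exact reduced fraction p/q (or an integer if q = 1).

B = (2102/173, 3802/173)

1. B_x = 2102/173  [D, A, B are collinear ∩ EB ⟂ DA]
2. B_y = 3802/173  [D, A, B are collinear ∩ EB ⟂ DA]
   → B = (2102/173, 3802/173)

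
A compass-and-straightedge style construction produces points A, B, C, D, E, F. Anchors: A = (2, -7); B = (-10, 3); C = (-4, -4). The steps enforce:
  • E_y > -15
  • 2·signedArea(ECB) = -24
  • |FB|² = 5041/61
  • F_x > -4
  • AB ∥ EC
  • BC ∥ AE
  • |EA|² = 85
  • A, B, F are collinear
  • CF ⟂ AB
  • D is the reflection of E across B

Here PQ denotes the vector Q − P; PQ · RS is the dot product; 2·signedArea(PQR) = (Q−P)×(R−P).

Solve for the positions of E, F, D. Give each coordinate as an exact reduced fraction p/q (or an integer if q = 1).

D = (-28, 20)
E = (8, -14)
F = (-184/61, -172/61)

1. E_x = 8  [AB ∥ EC ∩ BC ∥ AE]
2. E_y = -14  [AB ∥ EC ∩ BC ∥ AE]
   → E = (8, -14)
3. F_x = -184/61  [A, B, F are collinear ∩ CF ⟂ AB]
4. F_y = -172/61  [A, B, F are collinear ∩ CF ⟂ AB]
   → F = (-184/61, -172/61)
5. D_x = -28  [D is the reflection of E across B]
6. D_y = 20  [D is the reflection of E across B]
   → D = (-28, 20)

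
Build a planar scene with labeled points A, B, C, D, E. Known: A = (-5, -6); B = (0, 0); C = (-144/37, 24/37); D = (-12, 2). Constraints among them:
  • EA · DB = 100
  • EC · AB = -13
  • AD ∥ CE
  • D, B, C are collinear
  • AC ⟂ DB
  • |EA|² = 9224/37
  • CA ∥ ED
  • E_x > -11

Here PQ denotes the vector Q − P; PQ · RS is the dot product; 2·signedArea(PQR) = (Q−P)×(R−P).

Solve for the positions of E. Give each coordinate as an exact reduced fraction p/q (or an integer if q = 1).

E = (-403/37, 320/37)

1. E_x = -403/37  [CA ∥ ED ∩ AD ∥ CE]
2. E_y = 320/37  [CA ∥ ED ∩ AD ∥ CE]
   → E = (-403/37, 320/37)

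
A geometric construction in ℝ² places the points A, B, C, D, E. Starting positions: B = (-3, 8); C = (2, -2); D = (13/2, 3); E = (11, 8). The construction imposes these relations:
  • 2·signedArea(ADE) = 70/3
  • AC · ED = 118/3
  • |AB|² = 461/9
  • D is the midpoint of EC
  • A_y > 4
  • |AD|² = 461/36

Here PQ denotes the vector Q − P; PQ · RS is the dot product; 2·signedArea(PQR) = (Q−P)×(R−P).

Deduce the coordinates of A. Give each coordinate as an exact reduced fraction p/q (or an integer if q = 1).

A = (10/3, 14/3)

1. A_x = 10/3  [AC · ED = 118/3 ∩ 2·signedArea(ADE) = 70/3]
2. A_y = 14/3  [AC · ED = 118/3 ∩ 2·signedArea(ADE) = 70/3]
   → A = (10/3, 14/3)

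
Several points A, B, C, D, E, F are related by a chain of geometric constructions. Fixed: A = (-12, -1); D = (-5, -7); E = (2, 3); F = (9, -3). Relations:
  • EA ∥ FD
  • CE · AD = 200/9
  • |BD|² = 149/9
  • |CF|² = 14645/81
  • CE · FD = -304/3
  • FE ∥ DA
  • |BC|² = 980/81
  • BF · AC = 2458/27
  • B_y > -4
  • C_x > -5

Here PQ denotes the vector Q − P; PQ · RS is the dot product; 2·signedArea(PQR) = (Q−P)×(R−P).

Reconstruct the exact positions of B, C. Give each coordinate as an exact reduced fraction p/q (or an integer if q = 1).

B = (-8/3, -11/3)
C = (-38/9, -5/9)

1. C_x = -38/9  [CE · FD = -304/3 ∩ CE · AD = 200/9]
2. C_y = -5/9  [CE · FD = -304/3 ∩ CE · AD = 200/9]
   → C = (-38/9, -5/9)
3. B_x = -8/3  [line -70/9·x + -4/9·y + -604/27 = 0 ∩ |BD|² = 149/9]
4. B_y = -11/3  [line -70/9·x + -4/9·y + -604/27 = 0 ∩ |BD|² = 149/9]
   → B = (-8/3, -11/3)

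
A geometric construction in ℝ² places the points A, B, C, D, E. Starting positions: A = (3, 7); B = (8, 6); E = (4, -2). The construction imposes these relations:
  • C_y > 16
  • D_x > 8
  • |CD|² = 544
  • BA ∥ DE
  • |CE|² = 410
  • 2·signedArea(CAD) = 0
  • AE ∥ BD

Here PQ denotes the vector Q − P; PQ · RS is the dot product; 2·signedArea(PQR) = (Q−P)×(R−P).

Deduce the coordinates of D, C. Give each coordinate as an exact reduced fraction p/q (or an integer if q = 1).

1. D_x = 9  [BA ∥ DE ∩ AE ∥ BD]
2. D_y = -3  [BA ∥ DE ∩ AE ∥ BD]
   → D = (9, -3)
3. C_x = -3  [line 10·x + 6·y + -72 = 0 ∩ |CE|² = 410]
4. C_y = 17  [line 10·x + 6·y + -72 = 0 ∩ |CE|² = 410]
   → C = (-3, 17)

C = (-3, 17)
D = (9, -3)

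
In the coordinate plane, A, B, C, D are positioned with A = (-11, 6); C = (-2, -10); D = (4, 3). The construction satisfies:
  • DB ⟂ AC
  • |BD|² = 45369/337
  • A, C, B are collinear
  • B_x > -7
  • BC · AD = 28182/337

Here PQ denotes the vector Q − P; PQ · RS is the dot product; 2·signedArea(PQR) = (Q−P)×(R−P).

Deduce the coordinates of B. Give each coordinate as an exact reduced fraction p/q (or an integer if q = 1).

B = (-2060/337, -906/337)

1. B_x = -2060/337  [A, C, B are collinear ∩ DB ⟂ AC]
2. B_y = -906/337  [A, C, B are collinear ∩ DB ⟂ AC]
   → B = (-2060/337, -906/337)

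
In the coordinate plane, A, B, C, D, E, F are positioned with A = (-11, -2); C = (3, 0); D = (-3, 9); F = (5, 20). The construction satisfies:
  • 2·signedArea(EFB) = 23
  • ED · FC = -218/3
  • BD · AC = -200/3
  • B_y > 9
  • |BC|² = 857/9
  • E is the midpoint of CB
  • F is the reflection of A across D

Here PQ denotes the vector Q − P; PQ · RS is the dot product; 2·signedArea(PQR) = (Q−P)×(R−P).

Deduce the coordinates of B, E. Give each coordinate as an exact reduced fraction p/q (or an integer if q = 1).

1. B_x = 5/3  [line -14·x + -2·y + 128/3 = 0 ∩ |BC|² = 857/9]
2. B_y = 29/3  [line -14·x + -2·y + 128/3 = 0 ∩ |BC|² = 857/9]
   → B = (5/3, 29/3)
3. E_x = 7/3  [E is the midpoint of CB]
4. E_y = 29/6  [E is the midpoint of CB]
   → E = (7/3, 29/6)

B = (5/3, 29/3)
E = (7/3, 29/6)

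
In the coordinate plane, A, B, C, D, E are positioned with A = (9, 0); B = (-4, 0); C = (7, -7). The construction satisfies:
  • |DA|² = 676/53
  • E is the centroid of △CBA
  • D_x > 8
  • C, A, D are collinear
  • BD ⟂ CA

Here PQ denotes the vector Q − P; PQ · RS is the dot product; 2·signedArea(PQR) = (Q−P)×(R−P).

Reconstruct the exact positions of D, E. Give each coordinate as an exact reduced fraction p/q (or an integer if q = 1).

1. D_x = 425/53  [C, A, D are collinear ∩ BD ⟂ CA]
2. D_y = -182/53  [C, A, D are collinear ∩ BD ⟂ CA]
   → D = (425/53, -182/53)
3. E_x = 4  [E is the centroid of △CBA]
4. E_y = -7/3  [E is the centroid of △CBA]
   → E = (4, -7/3)

D = (425/53, -182/53)
E = (4, -7/3)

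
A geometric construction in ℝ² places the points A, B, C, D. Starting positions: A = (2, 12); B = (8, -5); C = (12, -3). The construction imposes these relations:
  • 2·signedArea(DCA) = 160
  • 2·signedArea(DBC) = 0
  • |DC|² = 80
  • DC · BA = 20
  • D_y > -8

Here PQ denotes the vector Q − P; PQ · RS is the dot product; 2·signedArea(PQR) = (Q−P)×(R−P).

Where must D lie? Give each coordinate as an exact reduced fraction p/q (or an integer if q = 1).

1. D_x = 4  [2·signedArea(DBC) = 0 ∩ DC · BA = 20]
2. D_y = -7  [2·signedArea(DBC) = 0 ∩ DC · BA = 20]
   → D = (4, -7)

D = (4, -7)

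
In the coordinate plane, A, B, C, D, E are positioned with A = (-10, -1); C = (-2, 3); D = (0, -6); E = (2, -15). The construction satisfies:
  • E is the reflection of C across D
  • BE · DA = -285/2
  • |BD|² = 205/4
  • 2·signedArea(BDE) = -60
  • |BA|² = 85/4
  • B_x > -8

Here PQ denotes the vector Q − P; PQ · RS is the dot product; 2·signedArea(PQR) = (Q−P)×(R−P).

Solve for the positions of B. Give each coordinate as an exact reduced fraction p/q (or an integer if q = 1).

B = (-7, -9/2)

1. B_x = -7  [2·signedArea(BDE) = -60 ∩ BE · DA = -285/2]
2. B_y = -9/2  [2·signedArea(BDE) = -60 ∩ BE · DA = -285/2]
   → B = (-7, -9/2)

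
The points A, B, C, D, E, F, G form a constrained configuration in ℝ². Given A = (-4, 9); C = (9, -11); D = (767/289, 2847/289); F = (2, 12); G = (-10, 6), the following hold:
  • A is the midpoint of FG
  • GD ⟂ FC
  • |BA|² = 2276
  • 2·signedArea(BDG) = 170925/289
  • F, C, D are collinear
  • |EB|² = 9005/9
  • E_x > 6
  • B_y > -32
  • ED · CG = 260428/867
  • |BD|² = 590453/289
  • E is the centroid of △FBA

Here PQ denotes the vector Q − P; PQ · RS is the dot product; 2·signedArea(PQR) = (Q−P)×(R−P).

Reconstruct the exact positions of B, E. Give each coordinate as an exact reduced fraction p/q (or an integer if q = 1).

B = (22, -31)
E = (20/3, -10/3)

1. B_x = 22  [line 1113/289·x + -3657/289·y + -477 = 0 ∩ |BA|² = 2276]
2. B_y = -31  [line 1113/289·x + -3657/289·y + -477 = 0 ∩ |BA|² = 2276]
   → B = (22, -31)
3. E_x = 20/3  [E is the centroid of △FBA]
4. E_y = -10/3  [E is the centroid of △FBA]
   → E = (20/3, -10/3)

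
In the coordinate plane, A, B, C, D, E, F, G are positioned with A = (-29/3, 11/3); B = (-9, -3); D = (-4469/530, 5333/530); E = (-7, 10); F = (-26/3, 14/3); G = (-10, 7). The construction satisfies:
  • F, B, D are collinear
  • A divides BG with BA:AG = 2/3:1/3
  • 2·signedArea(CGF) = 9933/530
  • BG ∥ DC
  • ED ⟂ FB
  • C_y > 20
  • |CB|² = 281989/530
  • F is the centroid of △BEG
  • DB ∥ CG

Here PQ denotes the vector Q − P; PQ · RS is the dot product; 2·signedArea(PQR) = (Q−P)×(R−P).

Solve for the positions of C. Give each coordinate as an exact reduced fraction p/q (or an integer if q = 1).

1. C_x = -4999/530  [DB ∥ CG ∩ BG ∥ DC]
2. C_y = 10633/530  [DB ∥ CG ∩ BG ∥ DC]
   → C = (-4999/530, 10633/530)

C = (-4999/530, 10633/530)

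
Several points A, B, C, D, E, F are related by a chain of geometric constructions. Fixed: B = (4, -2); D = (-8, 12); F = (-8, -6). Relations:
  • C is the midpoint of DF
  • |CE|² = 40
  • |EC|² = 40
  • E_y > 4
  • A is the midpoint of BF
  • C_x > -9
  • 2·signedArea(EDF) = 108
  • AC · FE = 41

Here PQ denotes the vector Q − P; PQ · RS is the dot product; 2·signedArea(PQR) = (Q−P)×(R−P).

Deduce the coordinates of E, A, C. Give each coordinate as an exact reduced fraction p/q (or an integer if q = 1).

A = (-2, -4)
C = (-8, 3)
E = (-2, 5)

1. E_x = -2  [2·signedArea(EDF) = 108]
2. A_x = -2  [A is the midpoint of BF]
3. A_y = -4  [A is the midpoint of BF]
   → A = (-2, -4)
4. C_x = -8  [C is the midpoint of DF]
5. C_y = 3  [C is the midpoint of DF]
   → C = (-8, 3)
6. E_x = -2  [2·signedArea(EDF) = 108 ∩ AC · FE = 41]
7. E_y = 5  [2·signedArea(EDF) = 108 ∩ AC · FE = 41]
   → E = (-2, 5)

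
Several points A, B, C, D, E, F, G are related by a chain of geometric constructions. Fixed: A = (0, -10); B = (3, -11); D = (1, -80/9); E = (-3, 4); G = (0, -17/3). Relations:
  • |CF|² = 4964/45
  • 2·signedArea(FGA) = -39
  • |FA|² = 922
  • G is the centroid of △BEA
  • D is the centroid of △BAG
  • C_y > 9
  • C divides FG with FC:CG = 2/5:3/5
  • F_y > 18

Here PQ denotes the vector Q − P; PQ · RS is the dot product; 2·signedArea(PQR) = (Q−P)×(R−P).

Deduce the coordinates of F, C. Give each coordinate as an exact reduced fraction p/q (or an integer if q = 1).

1. F_x = -9  [2·signedArea(FGA) = -39]
2. F_y = 19  [|FA|² = 922]
   → F = (-9, 19)
3. C_x = -27/5  [C divides FG with FC:CG = 2/5:3/5]
4. C_y = 137/15  [C divides FG with FC:CG = 2/5:3/5]
   → C = (-27/5, 137/15)

C = (-27/5, 137/15)
F = (-9, 19)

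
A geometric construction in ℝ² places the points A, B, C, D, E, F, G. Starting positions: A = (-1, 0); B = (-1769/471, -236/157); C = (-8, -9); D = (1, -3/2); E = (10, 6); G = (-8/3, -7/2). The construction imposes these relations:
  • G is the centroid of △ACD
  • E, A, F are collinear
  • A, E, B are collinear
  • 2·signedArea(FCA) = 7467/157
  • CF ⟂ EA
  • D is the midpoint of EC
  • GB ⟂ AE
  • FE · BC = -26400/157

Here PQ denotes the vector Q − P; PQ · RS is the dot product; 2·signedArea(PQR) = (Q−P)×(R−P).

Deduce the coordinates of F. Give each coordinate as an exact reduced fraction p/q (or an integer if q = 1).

1. F_x = -1598/157  [E, A, F are collinear ∩ CF ⟂ EA]
2. F_y = -786/157  [E, A, F are collinear ∩ CF ⟂ EA]
   → F = (-1598/157, -786/157)

F = (-1598/157, -786/157)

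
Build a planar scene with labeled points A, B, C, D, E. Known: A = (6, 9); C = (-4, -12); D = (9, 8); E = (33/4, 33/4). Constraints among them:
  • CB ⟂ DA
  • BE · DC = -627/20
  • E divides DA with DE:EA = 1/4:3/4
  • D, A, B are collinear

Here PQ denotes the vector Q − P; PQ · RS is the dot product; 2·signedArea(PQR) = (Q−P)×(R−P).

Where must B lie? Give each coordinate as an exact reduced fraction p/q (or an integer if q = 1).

1. B_x = 33/10  [D, A, B are collinear ∩ CB ⟂ DA]
2. B_y = 99/10  [D, A, B are collinear ∩ CB ⟂ DA]
   → B = (33/10, 99/10)

B = (33/10, 99/10)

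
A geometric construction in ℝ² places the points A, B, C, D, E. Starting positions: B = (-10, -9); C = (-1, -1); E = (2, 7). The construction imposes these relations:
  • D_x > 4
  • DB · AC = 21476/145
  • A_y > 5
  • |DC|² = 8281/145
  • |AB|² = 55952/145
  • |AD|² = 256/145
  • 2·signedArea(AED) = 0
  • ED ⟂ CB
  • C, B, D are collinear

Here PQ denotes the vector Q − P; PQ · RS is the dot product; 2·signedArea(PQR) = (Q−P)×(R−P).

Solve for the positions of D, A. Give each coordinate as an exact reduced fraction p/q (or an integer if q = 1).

A = (546/145, 727/145)
D = (674/145, 583/145)

1. D_x = 674/145  [C, B, D are collinear ∩ ED ⟂ CB]
2. D_y = 583/145  [C, B, D are collinear ∩ ED ⟂ CB]
   → D = (674/145, 583/145)
3. A_x = 546/145  [line 432/145·x + 384/145·y + -3552/145 = 0 ∩ |AD|² = 256/145]
4. A_y = 727/145  [line 432/145·x + 384/145·y + -3552/145 = 0 ∩ |AD|² = 256/145]
   → A = (546/145, 727/145)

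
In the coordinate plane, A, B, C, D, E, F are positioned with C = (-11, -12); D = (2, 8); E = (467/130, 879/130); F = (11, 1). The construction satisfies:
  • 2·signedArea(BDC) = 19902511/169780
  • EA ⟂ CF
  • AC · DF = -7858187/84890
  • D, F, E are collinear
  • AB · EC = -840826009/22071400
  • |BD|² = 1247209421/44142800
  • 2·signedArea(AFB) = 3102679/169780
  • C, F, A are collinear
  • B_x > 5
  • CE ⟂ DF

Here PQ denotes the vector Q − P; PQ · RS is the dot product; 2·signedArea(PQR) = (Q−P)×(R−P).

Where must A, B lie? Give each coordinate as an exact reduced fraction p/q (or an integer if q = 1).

A = (340956/42445, -4919/6530)
B = (212923/42445, 47321/13060)

1. A_x = 340956/42445  [C, F, A are collinear ∩ EA ⟂ CF]
2. A_y = -4919/6530  [C, F, A are collinear ∩ EA ⟂ CF]
   → A = (340956/42445, -4919/6530)
3. B_x = 212923/42445  [2·signedArea(BDC) = 19902511/169780 ∩ 2·signedArea(AFB) = 3102679/169780]
4. B_y = 47321/13060  [2·signedArea(BDC) = 19902511/169780 ∩ 2·signedArea(AFB) = 3102679/169780]
   → B = (212923/42445, 47321/13060)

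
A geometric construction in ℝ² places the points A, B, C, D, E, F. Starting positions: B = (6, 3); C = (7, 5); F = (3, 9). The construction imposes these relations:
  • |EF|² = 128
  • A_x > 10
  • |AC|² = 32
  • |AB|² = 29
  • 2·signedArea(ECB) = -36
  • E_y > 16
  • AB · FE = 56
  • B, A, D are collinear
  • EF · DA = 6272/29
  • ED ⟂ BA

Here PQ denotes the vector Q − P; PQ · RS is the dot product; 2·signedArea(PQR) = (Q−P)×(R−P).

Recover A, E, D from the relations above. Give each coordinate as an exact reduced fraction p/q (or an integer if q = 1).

1. E_x = -5  [line 2·x + -1·y + 27 = 0 ∩ |EF|² = 128]
2. E_y = 17  [line 2·x + -1·y + 27 = 0 ∩ |EF|² = 128]
   → E = (-5, 17)
3. A_x = 11  [line 8·x + -8·y + -80 = 0 ∩ |AC|² = 32]
4. A_y = 1  [line 8·x + -8·y + -80 = 0 ∩ |AC|² = 32]
   → A = (11, 1)
5. D_x = -241/29  [B, A, D are collinear ∩ ED ⟂ BA]
6. D_y = 253/29  [B, A, D are collinear ∩ ED ⟂ BA]
   → D = (-241/29, 253/29)

A = (11, 1)
D = (-241/29, 253/29)
E = (-5, 17)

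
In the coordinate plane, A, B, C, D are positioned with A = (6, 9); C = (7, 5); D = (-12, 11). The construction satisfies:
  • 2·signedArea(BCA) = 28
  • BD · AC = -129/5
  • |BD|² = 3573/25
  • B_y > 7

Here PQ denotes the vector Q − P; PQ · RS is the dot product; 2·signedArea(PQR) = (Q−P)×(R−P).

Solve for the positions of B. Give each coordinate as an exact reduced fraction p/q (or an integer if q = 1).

B = (-3/5, 37/5)

1. B_x = -3/5  [2·signedArea(BCA) = 28 ∩ BD · AC = -129/5]
2. B_y = 37/5  [2·signedArea(BCA) = 28 ∩ BD · AC = -129/5]
   → B = (-3/5, 37/5)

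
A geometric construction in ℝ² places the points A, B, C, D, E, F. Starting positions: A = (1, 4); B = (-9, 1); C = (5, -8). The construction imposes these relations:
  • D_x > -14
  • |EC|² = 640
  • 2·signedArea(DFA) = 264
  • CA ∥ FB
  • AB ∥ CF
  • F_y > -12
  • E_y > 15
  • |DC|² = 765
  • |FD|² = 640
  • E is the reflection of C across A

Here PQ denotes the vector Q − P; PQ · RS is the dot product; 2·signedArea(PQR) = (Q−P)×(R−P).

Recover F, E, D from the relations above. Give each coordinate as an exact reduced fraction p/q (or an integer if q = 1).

D = (-13, 13)
E = (-3, 16)
F = (-5, -11)

1. F_x = -5  [CA ∥ FB ∩ AB ∥ CF]
2. F_y = -11  [CA ∥ FB ∩ AB ∥ CF]
   → F = (-5, -11)
3. E_x = -3  [E is the reflection of C across A]
4. E_y = 16  [E is the reflection of C across A]
   → E = (-3, 16)
5. D_x = -13  [line -15·x + 6·y + -273 = 0 ∩ |DC|² = 765]
6. D_y = 13  [line -15·x + 6·y + -273 = 0 ∩ |DC|² = 765]
   → D = (-13, 13)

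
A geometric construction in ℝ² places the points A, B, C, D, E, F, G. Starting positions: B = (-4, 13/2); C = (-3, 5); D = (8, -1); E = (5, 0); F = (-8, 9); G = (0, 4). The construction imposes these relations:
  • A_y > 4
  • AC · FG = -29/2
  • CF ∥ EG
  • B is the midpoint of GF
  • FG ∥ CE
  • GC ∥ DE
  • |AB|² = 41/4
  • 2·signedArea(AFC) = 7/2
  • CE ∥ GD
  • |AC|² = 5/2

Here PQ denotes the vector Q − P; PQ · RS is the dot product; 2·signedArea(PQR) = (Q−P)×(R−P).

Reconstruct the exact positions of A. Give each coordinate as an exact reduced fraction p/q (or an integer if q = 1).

A = (-3/2, 9/2)

1. A_x = -3/2  [2·signedArea(AFC) = 7/2 ∩ AC · FG = -29/2]
2. A_y = 9/2  [2·signedArea(AFC) = 7/2 ∩ AC · FG = -29/2]
   → A = (-3/2, 9/2)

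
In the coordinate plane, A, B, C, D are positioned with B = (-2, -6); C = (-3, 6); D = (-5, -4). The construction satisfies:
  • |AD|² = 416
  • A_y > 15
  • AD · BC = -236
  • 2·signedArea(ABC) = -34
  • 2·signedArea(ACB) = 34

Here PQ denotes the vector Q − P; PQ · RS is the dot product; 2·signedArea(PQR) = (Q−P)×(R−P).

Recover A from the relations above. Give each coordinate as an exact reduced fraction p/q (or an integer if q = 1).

1. A_x = -1  [2·signedArea(ACB) = 34 ∩ AD · BC = -236]
2. A_y = 16  [2·signedArea(ACB) = 34 ∩ AD · BC = -236]
   → A = (-1, 16)

A = (-1, 16)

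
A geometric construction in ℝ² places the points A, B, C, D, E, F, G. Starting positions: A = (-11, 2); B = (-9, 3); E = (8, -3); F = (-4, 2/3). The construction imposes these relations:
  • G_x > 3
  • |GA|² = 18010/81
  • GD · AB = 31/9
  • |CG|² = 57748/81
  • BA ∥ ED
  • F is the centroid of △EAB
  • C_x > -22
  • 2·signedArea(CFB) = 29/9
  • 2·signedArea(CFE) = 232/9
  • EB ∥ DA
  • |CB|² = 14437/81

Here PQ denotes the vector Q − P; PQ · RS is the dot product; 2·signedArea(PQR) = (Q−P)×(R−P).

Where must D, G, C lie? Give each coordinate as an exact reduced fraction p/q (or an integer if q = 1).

C = (-64/3, 73/9)
D = (6, -4)
G = (10/3, -19/9)

1. D_x = 6  [EB ∥ DA ∩ BA ∥ ED]
2. D_y = -4  [EB ∥ DA ∩ BA ∥ ED]
   → D = (6, -4)
3. G_x = 10/3  [line -2·x + -1·y + 41/9 = 0 ∩ |GA|² = 18010/81]
4. G_y = -19/9  [line -2·x + -1·y + 41/9 = 0 ∩ |GA|² = 18010/81]
   → G = (10/3, -19/9)
5. C_x = -64/3  [2·signedArea(CFB) = 29/9 ∩ 2·signedArea(CFE) = 232/9]
6. C_y = 73/9  [2·signedArea(CFB) = 29/9 ∩ 2·signedArea(CFE) = 232/9]
   → C = (-64/3, 73/9)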